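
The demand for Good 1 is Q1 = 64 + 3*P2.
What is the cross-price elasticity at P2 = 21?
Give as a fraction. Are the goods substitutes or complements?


dQ1/dP2 = 3
At P2 = 21: Q1 = 64 + 3*21 = 127
Exy = (dQ1/dP2)(P2/Q1) = 3 * 21 / 127 = 63/127
Since Exy > 0, the goods are substitutes.

63/127 (substitutes)


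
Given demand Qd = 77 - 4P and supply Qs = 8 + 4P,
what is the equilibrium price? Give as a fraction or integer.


At equilibrium, Qd = Qs.
77 - 4P = 8 + 4P
77 - 8 = 4P + 4P
69 = 8P
P* = 69/8 = 69/8

69/8


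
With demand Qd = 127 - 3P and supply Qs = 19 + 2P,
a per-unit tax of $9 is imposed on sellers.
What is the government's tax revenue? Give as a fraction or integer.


With tax on sellers, new supply: Qs' = 19 + 2(P - 9)
= 1 + 2P
New equilibrium quantity:
Q_new = 257/5
Tax revenue = tax * Q_new = 9 * 257/5 = 2313/5

2313/5


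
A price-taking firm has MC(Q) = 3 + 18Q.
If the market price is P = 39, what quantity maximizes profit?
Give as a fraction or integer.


In perfect competition, profit is maximized where P = MC.
39 = 3 + 18Q
36 = 18Q
Q* = 36/18 = 2

2


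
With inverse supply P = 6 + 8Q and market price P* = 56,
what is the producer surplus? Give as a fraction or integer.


Minimum supply price (at Q=0): P_min = 6
Quantity supplied at P* = 56:
Q* = (56 - 6)/8 = 25/4
PS = (1/2) * Q* * (P* - P_min)
PS = (1/2) * 25/4 * (56 - 6)
PS = (1/2) * 25/4 * 50 = 625/4

625/4


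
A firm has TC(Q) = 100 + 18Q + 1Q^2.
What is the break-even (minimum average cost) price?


AC(Q) = 100/Q + 18 + 1Q
To minimize: dAC/dQ = -100/Q^2 + 1 = 0
Q^2 = 100/1 = 100
Q* = 10
Min AC = 100/10 + 18 + 1*10
Min AC = 10 + 18 + 10 = 38

38


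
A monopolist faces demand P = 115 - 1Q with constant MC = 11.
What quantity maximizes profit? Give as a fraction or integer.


TR = P*Q = (115 - 1Q)Q = 115Q - 1Q^2
MR = dTR/dQ = 115 - 2Q
Set MR = MC:
115 - 2Q = 11
104 = 2Q
Q* = 104/2 = 52

52


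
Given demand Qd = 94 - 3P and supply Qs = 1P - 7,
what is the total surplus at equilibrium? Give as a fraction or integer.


Find equilibrium: 94 - 3P = 1P - 7
94 + 7 = 4P
P* = 101/4 = 101/4
Q* = 1*101/4 - 7 = 73/4
Inverse demand: P = 94/3 - Q/3, so P_max = 94/3
Inverse supply: P = 7 + Q/1, so P_min = 7
CS = (1/2) * 73/4 * (94/3 - 101/4) = 5329/96
PS = (1/2) * 73/4 * (101/4 - 7) = 5329/32
TS = CS + PS = 5329/96 + 5329/32 = 5329/24

5329/24


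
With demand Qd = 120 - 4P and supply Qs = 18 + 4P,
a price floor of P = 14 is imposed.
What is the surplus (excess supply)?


At P = 14:
Qd = 120 - 4*14 = 64
Qs = 18 + 4*14 = 74
Surplus = Qs - Qd = 74 - 64 = 10

10


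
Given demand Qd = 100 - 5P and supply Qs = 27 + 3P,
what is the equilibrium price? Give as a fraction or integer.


At equilibrium, Qd = Qs.
100 - 5P = 27 + 3P
100 - 27 = 5P + 3P
73 = 8P
P* = 73/8 = 73/8

73/8


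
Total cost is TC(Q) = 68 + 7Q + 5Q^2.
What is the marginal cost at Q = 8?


MC = dTC/dQ = 7 + 2*5*Q
At Q = 8:
MC = 7 + 10*8
MC = 7 + 80 = 87

87


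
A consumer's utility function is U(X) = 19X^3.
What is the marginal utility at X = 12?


MU = dU/dX = 19*3*X^(3-1)
MU = 57*X^2
At X = 12:
MU = 57 * 12^2
MU = 57 * 144 = 8208

8208


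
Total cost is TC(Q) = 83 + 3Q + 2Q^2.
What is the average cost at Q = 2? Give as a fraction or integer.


TC(2) = 83 + 3*2 + 2*2^2
TC(2) = 83 + 6 + 8 = 97
AC = TC/Q = 97/2 = 97/2

97/2


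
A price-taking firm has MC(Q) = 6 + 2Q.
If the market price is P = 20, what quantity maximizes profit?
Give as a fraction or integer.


In perfect competition, profit is maximized where P = MC.
20 = 6 + 2Q
14 = 2Q
Q* = 14/2 = 7

7


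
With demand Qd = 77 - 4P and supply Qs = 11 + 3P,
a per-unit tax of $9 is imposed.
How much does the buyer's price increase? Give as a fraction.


With a per-unit tax, the buyer's price increase depends on relative slopes.
Supply slope: d = 3, Demand slope: b = 4
Buyer's price increase = d * tax / (b + d)
= 3 * 9 / (4 + 3)
= 27 / 7 = 27/7

27/7


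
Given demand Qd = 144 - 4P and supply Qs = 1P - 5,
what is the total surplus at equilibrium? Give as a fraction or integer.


Find equilibrium: 144 - 4P = 1P - 5
144 + 5 = 5P
P* = 149/5 = 149/5
Q* = 1*149/5 - 5 = 124/5
Inverse demand: P = 36 - Q/4, so P_max = 36
Inverse supply: P = 5 + Q/1, so P_min = 5
CS = (1/2) * 124/5 * (36 - 149/5) = 1922/25
PS = (1/2) * 124/5 * (149/5 - 5) = 7688/25
TS = CS + PS = 1922/25 + 7688/25 = 1922/5

1922/5


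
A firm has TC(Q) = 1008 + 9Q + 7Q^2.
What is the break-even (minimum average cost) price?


AC(Q) = 1008/Q + 9 + 7Q
To minimize: dAC/dQ = -1008/Q^2 + 7 = 0
Q^2 = 1008/7 = 144
Q* = 12
Min AC = 1008/12 + 9 + 7*12
Min AC = 84 + 9 + 84 = 177

177


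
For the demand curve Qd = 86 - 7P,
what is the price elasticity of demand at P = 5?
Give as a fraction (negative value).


dQ/dP = -7
At P = 5: Q = 86 - 7*5 = 51
E = (dQ/dP)(P/Q) = (-7)(5/51) = -35/51

-35/51


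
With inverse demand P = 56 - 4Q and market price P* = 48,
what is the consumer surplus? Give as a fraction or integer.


Maximum willingness to pay (at Q=0): P_max = 56
Quantity demanded at P* = 48:
Q* = (56 - 48)/4 = 2
CS = (1/2) * Q* * (P_max - P*)
CS = (1/2) * 2 * (56 - 48)
CS = (1/2) * 2 * 8 = 8

8


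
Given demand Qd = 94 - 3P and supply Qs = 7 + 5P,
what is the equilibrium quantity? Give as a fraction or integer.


First find equilibrium price:
94 - 3P = 7 + 5P
P* = 87/8 = 87/8
Then substitute into demand:
Q* = 94 - 3 * 87/8 = 491/8

491/8


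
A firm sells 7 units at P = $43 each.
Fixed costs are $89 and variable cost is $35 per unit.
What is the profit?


Total Revenue = P * Q = 43 * 7 = $301
Total Cost = FC + VC*Q = 89 + 35*7 = $334
Profit = TR - TC = 301 - 334 = $-33

$-33


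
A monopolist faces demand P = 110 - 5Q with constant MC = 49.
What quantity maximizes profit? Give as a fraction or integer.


TR = P*Q = (110 - 5Q)Q = 110Q - 5Q^2
MR = dTR/dQ = 110 - 10Q
Set MR = MC:
110 - 10Q = 49
61 = 10Q
Q* = 61/10 = 61/10

61/10


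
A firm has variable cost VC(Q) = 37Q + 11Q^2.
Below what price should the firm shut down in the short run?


AVC(Q) = VC(Q)/Q = 37 + 11Q
AVC is increasing in Q, so minimum AVC is at Q -> 0+.
Min AVC = 37
The firm should shut down if P < 37.

37


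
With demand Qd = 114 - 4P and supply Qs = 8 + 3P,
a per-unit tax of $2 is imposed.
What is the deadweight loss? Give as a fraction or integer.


Pre-tax equilibrium quantity: Q* = 374/7
Post-tax equilibrium quantity: Q_tax = 50
Reduction in quantity: Q* - Q_tax = 24/7
DWL = (1/2) * tax * (Q* - Q_tax)
DWL = (1/2) * 2 * 24/7 = 24/7

24/7


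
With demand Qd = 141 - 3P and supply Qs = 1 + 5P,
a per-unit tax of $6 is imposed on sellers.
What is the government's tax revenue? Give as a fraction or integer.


With tax on sellers, new supply: Qs' = 1 + 5(P - 6)
= 5P - 29
New equilibrium quantity:
Q_new = 309/4
Tax revenue = tax * Q_new = 6 * 309/4 = 927/2

927/2


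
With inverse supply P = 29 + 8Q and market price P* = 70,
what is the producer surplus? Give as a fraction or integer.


Minimum supply price (at Q=0): P_min = 29
Quantity supplied at P* = 70:
Q* = (70 - 29)/8 = 41/8
PS = (1/2) * Q* * (P* - P_min)
PS = (1/2) * 41/8 * (70 - 29)
PS = (1/2) * 41/8 * 41 = 1681/16

1681/16


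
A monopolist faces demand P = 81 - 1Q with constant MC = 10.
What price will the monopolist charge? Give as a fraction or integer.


MR = 81 - 2Q
Set MR = MC: 81 - 2Q = 10
Q* = 71/2
Substitute into demand:
P* = 81 - 1*71/2 = 91/2

91/2


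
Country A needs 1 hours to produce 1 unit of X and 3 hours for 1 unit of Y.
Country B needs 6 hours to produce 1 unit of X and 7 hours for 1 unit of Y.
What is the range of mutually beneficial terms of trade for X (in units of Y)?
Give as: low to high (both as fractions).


Opportunity cost of X for Country A = hours_X / hours_Y = 1/3 = 1/3 units of Y
Opportunity cost of X for Country B = hours_X / hours_Y = 6/7 = 6/7 units of Y
Terms of trade must be between the two opportunity costs.
Range: 1/3 to 6/7

1/3 to 6/7


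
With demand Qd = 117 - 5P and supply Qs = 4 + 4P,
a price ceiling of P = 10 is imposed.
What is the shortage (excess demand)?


At P = 10:
Qd = 117 - 5*10 = 67
Qs = 4 + 4*10 = 44
Shortage = Qd - Qs = 67 - 44 = 23

23


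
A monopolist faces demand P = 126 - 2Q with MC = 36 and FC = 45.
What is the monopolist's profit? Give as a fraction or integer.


MR = MC: 126 - 4Q = 36
Q* = 45/2
P* = 126 - 2*45/2 = 81
Profit = (P* - MC)*Q* - FC
= (81 - 36)*45/2 - 45
= 45*45/2 - 45
= 2025/2 - 45 = 1935/2

1935/2


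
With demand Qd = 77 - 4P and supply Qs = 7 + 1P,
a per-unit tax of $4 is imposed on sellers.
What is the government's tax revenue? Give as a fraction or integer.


With tax on sellers, new supply: Qs' = 7 + 1(P - 4)
= 3 + 1P
New equilibrium quantity:
Q_new = 89/5
Tax revenue = tax * Q_new = 4 * 89/5 = 356/5

356/5


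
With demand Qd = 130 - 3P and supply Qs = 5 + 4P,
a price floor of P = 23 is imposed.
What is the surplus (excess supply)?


At P = 23:
Qd = 130 - 3*23 = 61
Qs = 5 + 4*23 = 97
Surplus = Qs - Qd = 97 - 61 = 36

36


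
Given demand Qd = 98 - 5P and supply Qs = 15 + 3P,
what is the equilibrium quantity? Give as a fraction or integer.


First find equilibrium price:
98 - 5P = 15 + 3P
P* = 83/8 = 83/8
Then substitute into demand:
Q* = 98 - 5 * 83/8 = 369/8

369/8


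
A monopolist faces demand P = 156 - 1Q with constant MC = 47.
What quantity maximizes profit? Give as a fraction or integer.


TR = P*Q = (156 - 1Q)Q = 156Q - 1Q^2
MR = dTR/dQ = 156 - 2Q
Set MR = MC:
156 - 2Q = 47
109 = 2Q
Q* = 109/2 = 109/2

109/2


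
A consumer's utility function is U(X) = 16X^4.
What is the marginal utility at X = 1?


MU = dU/dX = 16*4*X^(4-1)
MU = 64*X^3
At X = 1:
MU = 64 * 1^3
MU = 64 * 1 = 64

64


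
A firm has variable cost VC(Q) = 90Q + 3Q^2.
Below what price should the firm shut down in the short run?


AVC(Q) = VC(Q)/Q = 90 + 3Q
AVC is increasing in Q, so minimum AVC is at Q -> 0+.
Min AVC = 90
The firm should shut down if P < 90.

90


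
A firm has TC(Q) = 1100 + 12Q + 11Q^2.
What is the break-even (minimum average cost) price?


AC(Q) = 1100/Q + 12 + 11Q
To minimize: dAC/dQ = -1100/Q^2 + 11 = 0
Q^2 = 1100/11 = 100
Q* = 10
Min AC = 1100/10 + 12 + 11*10
Min AC = 110 + 12 + 110 = 232

232


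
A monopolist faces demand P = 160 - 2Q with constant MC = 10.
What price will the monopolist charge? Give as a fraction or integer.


MR = 160 - 4Q
Set MR = MC: 160 - 4Q = 10
Q* = 75/2
Substitute into demand:
P* = 160 - 2*75/2 = 85

85


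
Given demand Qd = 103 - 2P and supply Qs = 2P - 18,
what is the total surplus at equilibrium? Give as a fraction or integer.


Find equilibrium: 103 - 2P = 2P - 18
103 + 18 = 4P
P* = 121/4 = 121/4
Q* = 2*121/4 - 18 = 85/2
Inverse demand: P = 103/2 - Q/2, so P_max = 103/2
Inverse supply: P = 9 + Q/2, so P_min = 9
CS = (1/2) * 85/2 * (103/2 - 121/4) = 7225/16
PS = (1/2) * 85/2 * (121/4 - 9) = 7225/16
TS = CS + PS = 7225/16 + 7225/16 = 7225/8

7225/8


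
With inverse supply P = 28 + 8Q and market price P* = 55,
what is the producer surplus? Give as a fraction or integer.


Minimum supply price (at Q=0): P_min = 28
Quantity supplied at P* = 55:
Q* = (55 - 28)/8 = 27/8
PS = (1/2) * Q* * (P* - P_min)
PS = (1/2) * 27/8 * (55 - 28)
PS = (1/2) * 27/8 * 27 = 729/16

729/16


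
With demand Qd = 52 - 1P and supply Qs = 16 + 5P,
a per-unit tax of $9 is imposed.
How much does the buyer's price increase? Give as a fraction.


With a per-unit tax, the buyer's price increase depends on relative slopes.
Supply slope: d = 5, Demand slope: b = 1
Buyer's price increase = d * tax / (b + d)
= 5 * 9 / (1 + 5)
= 45 / 6 = 15/2

15/2


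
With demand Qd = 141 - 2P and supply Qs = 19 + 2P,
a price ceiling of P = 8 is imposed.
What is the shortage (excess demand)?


At P = 8:
Qd = 141 - 2*8 = 125
Qs = 19 + 2*8 = 35
Shortage = Qd - Qs = 125 - 35 = 90

90


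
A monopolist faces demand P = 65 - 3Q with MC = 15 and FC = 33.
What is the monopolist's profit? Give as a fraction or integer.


MR = MC: 65 - 6Q = 15
Q* = 25/3
P* = 65 - 3*25/3 = 40
Profit = (P* - MC)*Q* - FC
= (40 - 15)*25/3 - 33
= 25*25/3 - 33
= 625/3 - 33 = 526/3

526/3


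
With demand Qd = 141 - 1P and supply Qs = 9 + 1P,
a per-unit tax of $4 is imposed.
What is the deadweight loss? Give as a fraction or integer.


Pre-tax equilibrium quantity: Q* = 75
Post-tax equilibrium quantity: Q_tax = 73
Reduction in quantity: Q* - Q_tax = 2
DWL = (1/2) * tax * (Q* - Q_tax)
DWL = (1/2) * 4 * 2 = 4

4


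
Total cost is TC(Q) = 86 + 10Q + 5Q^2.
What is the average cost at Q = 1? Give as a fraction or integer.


TC(1) = 86 + 10*1 + 5*1^2
TC(1) = 86 + 10 + 5 = 101
AC = TC/Q = 101/1 = 101

101


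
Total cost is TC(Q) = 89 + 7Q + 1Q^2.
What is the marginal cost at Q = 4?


MC = dTC/dQ = 7 + 2*1*Q
At Q = 4:
MC = 7 + 2*4
MC = 7 + 8 = 15

15


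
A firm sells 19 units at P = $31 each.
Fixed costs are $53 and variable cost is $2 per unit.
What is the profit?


Total Revenue = P * Q = 31 * 19 = $589
Total Cost = FC + VC*Q = 53 + 2*19 = $91
Profit = TR - TC = 589 - 91 = $498

$498


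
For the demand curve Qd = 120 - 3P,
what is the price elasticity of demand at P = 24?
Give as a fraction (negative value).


dQ/dP = -3
At P = 24: Q = 120 - 3*24 = 48
E = (dQ/dP)(P/Q) = (-3)(24/48) = -3/2

-3/2


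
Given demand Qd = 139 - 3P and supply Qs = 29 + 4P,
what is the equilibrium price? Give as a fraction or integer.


At equilibrium, Qd = Qs.
139 - 3P = 29 + 4P
139 - 29 = 3P + 4P
110 = 7P
P* = 110/7 = 110/7

110/7


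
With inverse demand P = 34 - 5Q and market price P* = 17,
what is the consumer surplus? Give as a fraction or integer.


Maximum willingness to pay (at Q=0): P_max = 34
Quantity demanded at P* = 17:
Q* = (34 - 17)/5 = 17/5
CS = (1/2) * Q* * (P_max - P*)
CS = (1/2) * 17/5 * (34 - 17)
CS = (1/2) * 17/5 * 17 = 289/10

289/10


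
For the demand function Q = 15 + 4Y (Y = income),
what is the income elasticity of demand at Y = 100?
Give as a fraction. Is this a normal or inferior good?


dQ/dY = 4
At Y = 100: Q = 15 + 4*100 = 415
Ey = (dQ/dY)(Y/Q) = 4 * 100 / 415 = 80/83
Since Ey > 0, this is a normal good.

80/83 (normal good)


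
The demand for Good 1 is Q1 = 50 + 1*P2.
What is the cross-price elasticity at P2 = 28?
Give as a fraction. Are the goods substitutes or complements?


dQ1/dP2 = 1
At P2 = 28: Q1 = 50 + 1*28 = 78
Exy = (dQ1/dP2)(P2/Q1) = 1 * 28 / 78 = 14/39
Since Exy > 0, the goods are substitutes.

14/39 (substitutes)


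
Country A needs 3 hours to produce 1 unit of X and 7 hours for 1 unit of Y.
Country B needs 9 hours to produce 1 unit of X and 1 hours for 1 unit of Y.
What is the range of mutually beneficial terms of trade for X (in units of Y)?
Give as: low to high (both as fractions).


Opportunity cost of X for Country A = hours_X / hours_Y = 3/7 = 3/7 units of Y
Opportunity cost of X for Country B = hours_X / hours_Y = 9/1 = 9 units of Y
Terms of trade must be between the two opportunity costs.
Range: 3/7 to 9

3/7 to 9


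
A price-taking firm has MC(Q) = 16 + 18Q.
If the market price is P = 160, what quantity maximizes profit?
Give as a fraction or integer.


In perfect competition, profit is maximized where P = MC.
160 = 16 + 18Q
144 = 18Q
Q* = 144/18 = 8

8


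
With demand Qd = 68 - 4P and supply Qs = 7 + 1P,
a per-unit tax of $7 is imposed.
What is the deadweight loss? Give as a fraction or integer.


Pre-tax equilibrium quantity: Q* = 96/5
Post-tax equilibrium quantity: Q_tax = 68/5
Reduction in quantity: Q* - Q_tax = 28/5
DWL = (1/2) * tax * (Q* - Q_tax)
DWL = (1/2) * 7 * 28/5 = 98/5

98/5


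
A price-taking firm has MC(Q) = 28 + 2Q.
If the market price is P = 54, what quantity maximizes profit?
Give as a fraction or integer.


In perfect competition, profit is maximized where P = MC.
54 = 28 + 2Q
26 = 2Q
Q* = 26/2 = 13

13


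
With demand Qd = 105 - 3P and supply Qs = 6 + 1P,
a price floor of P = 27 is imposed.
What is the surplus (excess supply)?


At P = 27:
Qd = 105 - 3*27 = 24
Qs = 6 + 1*27 = 33
Surplus = Qs - Qd = 33 - 24 = 9

9


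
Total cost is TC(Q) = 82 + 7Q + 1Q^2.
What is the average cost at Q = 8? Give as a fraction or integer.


TC(8) = 82 + 7*8 + 1*8^2
TC(8) = 82 + 56 + 64 = 202
AC = TC/Q = 202/8 = 101/4

101/4


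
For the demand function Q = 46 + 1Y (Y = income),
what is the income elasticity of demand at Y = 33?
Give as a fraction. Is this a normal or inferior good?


dQ/dY = 1
At Y = 33: Q = 46 + 1*33 = 79
Ey = (dQ/dY)(Y/Q) = 1 * 33 / 79 = 33/79
Since Ey > 0, this is a normal good.

33/79 (normal good)


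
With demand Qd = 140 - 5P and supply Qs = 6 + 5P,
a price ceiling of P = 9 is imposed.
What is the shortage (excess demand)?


At P = 9:
Qd = 140 - 5*9 = 95
Qs = 6 + 5*9 = 51
Shortage = Qd - Qs = 95 - 51 = 44

44


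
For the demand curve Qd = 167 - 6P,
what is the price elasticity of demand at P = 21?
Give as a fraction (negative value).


dQ/dP = -6
At P = 21: Q = 167 - 6*21 = 41
E = (dQ/dP)(P/Q) = (-6)(21/41) = -126/41

-126/41


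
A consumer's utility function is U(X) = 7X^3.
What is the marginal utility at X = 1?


MU = dU/dX = 7*3*X^(3-1)
MU = 21*X^2
At X = 1:
MU = 21 * 1^2
MU = 21 * 1 = 21

21


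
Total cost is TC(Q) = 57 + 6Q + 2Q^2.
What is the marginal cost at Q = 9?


MC = dTC/dQ = 6 + 2*2*Q
At Q = 9:
MC = 6 + 4*9
MC = 6 + 36 = 42

42


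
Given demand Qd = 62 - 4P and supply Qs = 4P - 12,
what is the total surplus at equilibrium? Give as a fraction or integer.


Find equilibrium: 62 - 4P = 4P - 12
62 + 12 = 8P
P* = 74/8 = 37/4
Q* = 4*37/4 - 12 = 25
Inverse demand: P = 31/2 - Q/4, so P_max = 31/2
Inverse supply: P = 3 + Q/4, so P_min = 3
CS = (1/2) * 25 * (31/2 - 37/4) = 625/8
PS = (1/2) * 25 * (37/4 - 3) = 625/8
TS = CS + PS = 625/8 + 625/8 = 625/4

625/4


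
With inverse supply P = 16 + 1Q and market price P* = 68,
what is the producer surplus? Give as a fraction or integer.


Minimum supply price (at Q=0): P_min = 16
Quantity supplied at P* = 68:
Q* = (68 - 16)/1 = 52
PS = (1/2) * Q* * (P* - P_min)
PS = (1/2) * 52 * (68 - 16)
PS = (1/2) * 52 * 52 = 1352

1352


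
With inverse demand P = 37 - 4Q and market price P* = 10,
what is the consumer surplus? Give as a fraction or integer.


Maximum willingness to pay (at Q=0): P_max = 37
Quantity demanded at P* = 10:
Q* = (37 - 10)/4 = 27/4
CS = (1/2) * Q* * (P_max - P*)
CS = (1/2) * 27/4 * (37 - 10)
CS = (1/2) * 27/4 * 27 = 729/8

729/8


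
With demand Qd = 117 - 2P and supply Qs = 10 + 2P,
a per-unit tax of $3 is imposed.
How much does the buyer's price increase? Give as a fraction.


With a per-unit tax, the buyer's price increase depends on relative slopes.
Supply slope: d = 2, Demand slope: b = 2
Buyer's price increase = d * tax / (b + d)
= 2 * 3 / (2 + 2)
= 6 / 4 = 3/2

3/2


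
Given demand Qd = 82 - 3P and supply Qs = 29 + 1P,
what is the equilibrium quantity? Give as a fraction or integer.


First find equilibrium price:
82 - 3P = 29 + 1P
P* = 53/4 = 53/4
Then substitute into demand:
Q* = 82 - 3 * 53/4 = 169/4

169/4


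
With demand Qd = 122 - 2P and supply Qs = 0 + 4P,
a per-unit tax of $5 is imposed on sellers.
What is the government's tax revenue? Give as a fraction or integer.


With tax on sellers, new supply: Qs' = 0 + 4(P - 5)
= 4P - 20
New equilibrium quantity:
Q_new = 224/3
Tax revenue = tax * Q_new = 5 * 224/3 = 1120/3

1120/3


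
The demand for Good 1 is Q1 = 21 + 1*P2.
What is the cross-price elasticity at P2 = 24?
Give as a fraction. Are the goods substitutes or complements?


dQ1/dP2 = 1
At P2 = 24: Q1 = 21 + 1*24 = 45
Exy = (dQ1/dP2)(P2/Q1) = 1 * 24 / 45 = 8/15
Since Exy > 0, the goods are substitutes.

8/15 (substitutes)


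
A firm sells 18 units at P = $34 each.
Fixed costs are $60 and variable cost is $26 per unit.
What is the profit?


Total Revenue = P * Q = 34 * 18 = $612
Total Cost = FC + VC*Q = 60 + 26*18 = $528
Profit = TR - TC = 612 - 528 = $84

$84


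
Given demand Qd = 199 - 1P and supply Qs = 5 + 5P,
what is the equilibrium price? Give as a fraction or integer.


At equilibrium, Qd = Qs.
199 - 1P = 5 + 5P
199 - 5 = 1P + 5P
194 = 6P
P* = 194/6 = 97/3

97/3


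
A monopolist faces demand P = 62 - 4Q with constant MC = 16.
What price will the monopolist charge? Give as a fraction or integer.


MR = 62 - 8Q
Set MR = MC: 62 - 8Q = 16
Q* = 23/4
Substitute into demand:
P* = 62 - 4*23/4 = 39

39


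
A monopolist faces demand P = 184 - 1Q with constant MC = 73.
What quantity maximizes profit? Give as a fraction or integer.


TR = P*Q = (184 - 1Q)Q = 184Q - 1Q^2
MR = dTR/dQ = 184 - 2Q
Set MR = MC:
184 - 2Q = 73
111 = 2Q
Q* = 111/2 = 111/2

111/2


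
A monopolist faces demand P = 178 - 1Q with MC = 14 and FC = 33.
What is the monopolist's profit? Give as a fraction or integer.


MR = MC: 178 - 2Q = 14
Q* = 82
P* = 178 - 1*82 = 96
Profit = (P* - MC)*Q* - FC
= (96 - 14)*82 - 33
= 82*82 - 33
= 6724 - 33 = 6691

6691


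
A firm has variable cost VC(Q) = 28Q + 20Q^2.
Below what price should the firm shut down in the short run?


AVC(Q) = VC(Q)/Q = 28 + 20Q
AVC is increasing in Q, so minimum AVC is at Q -> 0+.
Min AVC = 28
The firm should shut down if P < 28.

28


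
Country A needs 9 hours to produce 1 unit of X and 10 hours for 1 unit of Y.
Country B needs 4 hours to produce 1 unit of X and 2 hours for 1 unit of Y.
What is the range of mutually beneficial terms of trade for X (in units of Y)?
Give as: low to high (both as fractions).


Opportunity cost of X for Country A = hours_X / hours_Y = 9/10 = 9/10 units of Y
Opportunity cost of X for Country B = hours_X / hours_Y = 4/2 = 2 units of Y
Terms of trade must be between the two opportunity costs.
Range: 9/10 to 2

9/10 to 2


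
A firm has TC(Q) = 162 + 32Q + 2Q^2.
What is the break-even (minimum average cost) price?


AC(Q) = 162/Q + 32 + 2Q
To minimize: dAC/dQ = -162/Q^2 + 2 = 0
Q^2 = 162/2 = 81
Q* = 9
Min AC = 162/9 + 32 + 2*9
Min AC = 18 + 32 + 18 = 68

68


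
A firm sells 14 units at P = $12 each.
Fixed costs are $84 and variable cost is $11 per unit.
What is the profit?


Total Revenue = P * Q = 12 * 14 = $168
Total Cost = FC + VC*Q = 84 + 11*14 = $238
Profit = TR - TC = 168 - 238 = $-70

$-70


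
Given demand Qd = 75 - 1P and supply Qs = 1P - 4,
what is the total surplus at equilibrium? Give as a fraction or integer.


Find equilibrium: 75 - 1P = 1P - 4
75 + 4 = 2P
P* = 79/2 = 79/2
Q* = 1*79/2 - 4 = 71/2
Inverse demand: P = 75 - Q/1, so P_max = 75
Inverse supply: P = 4 + Q/1, so P_min = 4
CS = (1/2) * 71/2 * (75 - 79/2) = 5041/8
PS = (1/2) * 71/2 * (79/2 - 4) = 5041/8
TS = CS + PS = 5041/8 + 5041/8 = 5041/4

5041/4


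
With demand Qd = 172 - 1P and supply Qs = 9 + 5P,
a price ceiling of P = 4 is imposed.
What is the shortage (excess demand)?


At P = 4:
Qd = 172 - 1*4 = 168
Qs = 9 + 5*4 = 29
Shortage = Qd - Qs = 168 - 29 = 139

139


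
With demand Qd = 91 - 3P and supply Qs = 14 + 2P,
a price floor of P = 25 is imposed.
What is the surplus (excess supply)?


At P = 25:
Qd = 91 - 3*25 = 16
Qs = 14 + 2*25 = 64
Surplus = Qs - Qd = 64 - 16 = 48

48


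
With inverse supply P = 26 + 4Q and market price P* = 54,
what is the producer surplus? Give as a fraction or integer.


Minimum supply price (at Q=0): P_min = 26
Quantity supplied at P* = 54:
Q* = (54 - 26)/4 = 7
PS = (1/2) * Q* * (P* - P_min)
PS = (1/2) * 7 * (54 - 26)
PS = (1/2) * 7 * 28 = 98

98


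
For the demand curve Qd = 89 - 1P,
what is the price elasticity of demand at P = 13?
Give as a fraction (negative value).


dQ/dP = -1
At P = 13: Q = 89 - 1*13 = 76
E = (dQ/dP)(P/Q) = (-1)(13/76) = -13/76

-13/76


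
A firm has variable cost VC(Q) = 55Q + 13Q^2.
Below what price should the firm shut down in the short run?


AVC(Q) = VC(Q)/Q = 55 + 13Q
AVC is increasing in Q, so minimum AVC is at Q -> 0+.
Min AVC = 55
The firm should shut down if P < 55.

55


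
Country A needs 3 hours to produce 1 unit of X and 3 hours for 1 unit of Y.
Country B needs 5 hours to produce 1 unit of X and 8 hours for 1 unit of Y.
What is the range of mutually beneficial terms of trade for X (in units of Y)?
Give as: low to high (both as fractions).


Opportunity cost of X for Country A = hours_X / hours_Y = 3/3 = 1 units of Y
Opportunity cost of X for Country B = hours_X / hours_Y = 5/8 = 5/8 units of Y
Terms of trade must be between the two opportunity costs.
Range: 5/8 to 1

5/8 to 1


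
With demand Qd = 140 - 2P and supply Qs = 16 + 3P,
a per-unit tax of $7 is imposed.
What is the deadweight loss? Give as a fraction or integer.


Pre-tax equilibrium quantity: Q* = 452/5
Post-tax equilibrium quantity: Q_tax = 82
Reduction in quantity: Q* - Q_tax = 42/5
DWL = (1/2) * tax * (Q* - Q_tax)
DWL = (1/2) * 7 * 42/5 = 147/5

147/5


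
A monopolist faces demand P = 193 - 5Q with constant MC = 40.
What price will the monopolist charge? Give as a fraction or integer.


MR = 193 - 10Q
Set MR = MC: 193 - 10Q = 40
Q* = 153/10
Substitute into demand:
P* = 193 - 5*153/10 = 233/2

233/2


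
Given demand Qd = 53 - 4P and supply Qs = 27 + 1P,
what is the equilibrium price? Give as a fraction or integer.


At equilibrium, Qd = Qs.
53 - 4P = 27 + 1P
53 - 27 = 4P + 1P
26 = 5P
P* = 26/5 = 26/5

26/5


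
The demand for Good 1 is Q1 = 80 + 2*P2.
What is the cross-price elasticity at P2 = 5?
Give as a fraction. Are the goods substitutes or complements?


dQ1/dP2 = 2
At P2 = 5: Q1 = 80 + 2*5 = 90
Exy = (dQ1/dP2)(P2/Q1) = 2 * 5 / 90 = 1/9
Since Exy > 0, the goods are substitutes.

1/9 (substitutes)


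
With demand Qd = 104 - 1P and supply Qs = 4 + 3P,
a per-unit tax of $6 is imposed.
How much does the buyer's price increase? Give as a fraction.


With a per-unit tax, the buyer's price increase depends on relative slopes.
Supply slope: d = 3, Demand slope: b = 1
Buyer's price increase = d * tax / (b + d)
= 3 * 6 / (1 + 3)
= 18 / 4 = 9/2

9/2


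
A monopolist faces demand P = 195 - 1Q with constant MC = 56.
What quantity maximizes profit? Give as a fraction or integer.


TR = P*Q = (195 - 1Q)Q = 195Q - 1Q^2
MR = dTR/dQ = 195 - 2Q
Set MR = MC:
195 - 2Q = 56
139 = 2Q
Q* = 139/2 = 139/2

139/2


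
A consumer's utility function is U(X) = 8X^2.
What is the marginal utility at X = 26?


MU = dU/dX = 8*2*X^(2-1)
MU = 16*X^1
At X = 26:
MU = 16 * 26^1
MU = 16 * 26 = 416

416


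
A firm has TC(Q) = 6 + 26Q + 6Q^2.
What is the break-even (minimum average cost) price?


AC(Q) = 6/Q + 26 + 6Q
To minimize: dAC/dQ = -6/Q^2 + 6 = 0
Q^2 = 6/6 = 1
Q* = 1
Min AC = 6/1 + 26 + 6*1
Min AC = 6 + 26 + 6 = 38

38


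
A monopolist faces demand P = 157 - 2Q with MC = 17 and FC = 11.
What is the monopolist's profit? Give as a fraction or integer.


MR = MC: 157 - 4Q = 17
Q* = 35
P* = 157 - 2*35 = 87
Profit = (P* - MC)*Q* - FC
= (87 - 17)*35 - 11
= 70*35 - 11
= 2450 - 11 = 2439

2439


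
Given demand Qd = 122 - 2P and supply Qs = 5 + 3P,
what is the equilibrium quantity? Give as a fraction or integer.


First find equilibrium price:
122 - 2P = 5 + 3P
P* = 117/5 = 117/5
Then substitute into demand:
Q* = 122 - 2 * 117/5 = 376/5

376/5


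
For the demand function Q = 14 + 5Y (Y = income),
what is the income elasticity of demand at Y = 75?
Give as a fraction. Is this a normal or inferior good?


dQ/dY = 5
At Y = 75: Q = 14 + 5*75 = 389
Ey = (dQ/dY)(Y/Q) = 5 * 75 / 389 = 375/389
Since Ey > 0, this is a normal good.

375/389 (normal good)


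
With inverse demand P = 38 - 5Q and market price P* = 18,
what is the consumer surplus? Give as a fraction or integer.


Maximum willingness to pay (at Q=0): P_max = 38
Quantity demanded at P* = 18:
Q* = (38 - 18)/5 = 4
CS = (1/2) * Q* * (P_max - P*)
CS = (1/2) * 4 * (38 - 18)
CS = (1/2) * 4 * 20 = 40

40


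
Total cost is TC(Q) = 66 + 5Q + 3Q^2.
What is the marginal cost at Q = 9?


MC = dTC/dQ = 5 + 2*3*Q
At Q = 9:
MC = 5 + 6*9
MC = 5 + 54 = 59

59


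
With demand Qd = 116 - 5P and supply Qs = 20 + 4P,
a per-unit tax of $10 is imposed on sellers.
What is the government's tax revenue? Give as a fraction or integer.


With tax on sellers, new supply: Qs' = 20 + 4(P - 10)
= 4P - 20
New equilibrium quantity:
Q_new = 364/9
Tax revenue = tax * Q_new = 10 * 364/9 = 3640/9

3640/9


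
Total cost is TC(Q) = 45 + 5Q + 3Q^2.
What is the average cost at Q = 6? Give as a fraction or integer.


TC(6) = 45 + 5*6 + 3*6^2
TC(6) = 45 + 30 + 108 = 183
AC = TC/Q = 183/6 = 61/2

61/2


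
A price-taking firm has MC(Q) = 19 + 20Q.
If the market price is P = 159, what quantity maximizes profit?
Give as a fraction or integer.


In perfect competition, profit is maximized where P = MC.
159 = 19 + 20Q
140 = 20Q
Q* = 140/20 = 7

7


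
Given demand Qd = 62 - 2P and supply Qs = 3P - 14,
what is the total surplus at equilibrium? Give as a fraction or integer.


Find equilibrium: 62 - 2P = 3P - 14
62 + 14 = 5P
P* = 76/5 = 76/5
Q* = 3*76/5 - 14 = 158/5
Inverse demand: P = 31 - Q/2, so P_max = 31
Inverse supply: P = 14/3 + Q/3, so P_min = 14/3
CS = (1/2) * 158/5 * (31 - 76/5) = 6241/25
PS = (1/2) * 158/5 * (76/5 - 14/3) = 12482/75
TS = CS + PS = 6241/25 + 12482/75 = 6241/15

6241/15


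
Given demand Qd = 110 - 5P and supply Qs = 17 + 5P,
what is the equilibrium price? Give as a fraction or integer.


At equilibrium, Qd = Qs.
110 - 5P = 17 + 5P
110 - 17 = 5P + 5P
93 = 10P
P* = 93/10 = 93/10

93/10


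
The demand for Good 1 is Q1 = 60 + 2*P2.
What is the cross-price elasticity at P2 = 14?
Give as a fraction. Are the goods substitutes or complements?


dQ1/dP2 = 2
At P2 = 14: Q1 = 60 + 2*14 = 88
Exy = (dQ1/dP2)(P2/Q1) = 2 * 14 / 88 = 7/22
Since Exy > 0, the goods are substitutes.

7/22 (substitutes)


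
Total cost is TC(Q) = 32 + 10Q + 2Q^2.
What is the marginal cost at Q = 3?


MC = dTC/dQ = 10 + 2*2*Q
At Q = 3:
MC = 10 + 4*3
MC = 10 + 12 = 22

22


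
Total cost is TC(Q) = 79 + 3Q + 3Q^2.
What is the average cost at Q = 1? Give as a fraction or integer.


TC(1) = 79 + 3*1 + 3*1^2
TC(1) = 79 + 3 + 3 = 85
AC = TC/Q = 85/1 = 85

85


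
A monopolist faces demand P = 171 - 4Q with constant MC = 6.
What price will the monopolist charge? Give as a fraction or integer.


MR = 171 - 8Q
Set MR = MC: 171 - 8Q = 6
Q* = 165/8
Substitute into demand:
P* = 171 - 4*165/8 = 177/2

177/2


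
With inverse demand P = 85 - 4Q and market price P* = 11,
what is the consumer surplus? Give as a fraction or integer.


Maximum willingness to pay (at Q=0): P_max = 85
Quantity demanded at P* = 11:
Q* = (85 - 11)/4 = 37/2
CS = (1/2) * Q* * (P_max - P*)
CS = (1/2) * 37/2 * (85 - 11)
CS = (1/2) * 37/2 * 74 = 1369/2

1369/2


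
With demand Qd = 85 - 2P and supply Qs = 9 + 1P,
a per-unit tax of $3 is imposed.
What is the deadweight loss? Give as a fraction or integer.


Pre-tax equilibrium quantity: Q* = 103/3
Post-tax equilibrium quantity: Q_tax = 97/3
Reduction in quantity: Q* - Q_tax = 2
DWL = (1/2) * tax * (Q* - Q_tax)
DWL = (1/2) * 3 * 2 = 3

3


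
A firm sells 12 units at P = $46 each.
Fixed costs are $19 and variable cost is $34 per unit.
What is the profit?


Total Revenue = P * Q = 46 * 12 = $552
Total Cost = FC + VC*Q = 19 + 34*12 = $427
Profit = TR - TC = 552 - 427 = $125

$125


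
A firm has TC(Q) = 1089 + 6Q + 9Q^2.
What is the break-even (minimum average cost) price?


AC(Q) = 1089/Q + 6 + 9Q
To minimize: dAC/dQ = -1089/Q^2 + 9 = 0
Q^2 = 1089/9 = 121
Q* = 11
Min AC = 1089/11 + 6 + 9*11
Min AC = 99 + 6 + 99 = 204

204


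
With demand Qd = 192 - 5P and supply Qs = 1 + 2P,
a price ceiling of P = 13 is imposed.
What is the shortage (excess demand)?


At P = 13:
Qd = 192 - 5*13 = 127
Qs = 1 + 2*13 = 27
Shortage = Qd - Qs = 127 - 27 = 100

100


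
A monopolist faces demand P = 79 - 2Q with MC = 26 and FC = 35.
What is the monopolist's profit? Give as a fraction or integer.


MR = MC: 79 - 4Q = 26
Q* = 53/4
P* = 79 - 2*53/4 = 105/2
Profit = (P* - MC)*Q* - FC
= (105/2 - 26)*53/4 - 35
= 53/2*53/4 - 35
= 2809/8 - 35 = 2529/8

2529/8


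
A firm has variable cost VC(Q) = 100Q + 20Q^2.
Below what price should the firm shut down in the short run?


AVC(Q) = VC(Q)/Q = 100 + 20Q
AVC is increasing in Q, so minimum AVC is at Q -> 0+.
Min AVC = 100
The firm should shut down if P < 100.

100


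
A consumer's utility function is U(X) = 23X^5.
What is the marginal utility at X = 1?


MU = dU/dX = 23*5*X^(5-1)
MU = 115*X^4
At X = 1:
MU = 115 * 1^4
MU = 115 * 1 = 115

115


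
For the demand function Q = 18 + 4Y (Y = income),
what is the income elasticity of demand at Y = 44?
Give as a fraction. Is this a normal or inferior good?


dQ/dY = 4
At Y = 44: Q = 18 + 4*44 = 194
Ey = (dQ/dY)(Y/Q) = 4 * 44 / 194 = 88/97
Since Ey > 0, this is a normal good.

88/97 (normal good)


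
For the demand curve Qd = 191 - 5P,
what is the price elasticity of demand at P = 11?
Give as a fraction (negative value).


dQ/dP = -5
At P = 11: Q = 191 - 5*11 = 136
E = (dQ/dP)(P/Q) = (-5)(11/136) = -55/136

-55/136


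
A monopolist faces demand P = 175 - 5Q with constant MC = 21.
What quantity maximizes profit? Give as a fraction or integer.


TR = P*Q = (175 - 5Q)Q = 175Q - 5Q^2
MR = dTR/dQ = 175 - 10Q
Set MR = MC:
175 - 10Q = 21
154 = 10Q
Q* = 154/10 = 77/5

77/5


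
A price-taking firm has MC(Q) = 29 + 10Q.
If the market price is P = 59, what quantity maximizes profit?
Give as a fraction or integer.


In perfect competition, profit is maximized where P = MC.
59 = 29 + 10Q
30 = 10Q
Q* = 30/10 = 3

3


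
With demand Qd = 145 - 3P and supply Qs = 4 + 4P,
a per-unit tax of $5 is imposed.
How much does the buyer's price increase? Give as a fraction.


With a per-unit tax, the buyer's price increase depends on relative slopes.
Supply slope: d = 4, Demand slope: b = 3
Buyer's price increase = d * tax / (b + d)
= 4 * 5 / (3 + 4)
= 20 / 7 = 20/7

20/7


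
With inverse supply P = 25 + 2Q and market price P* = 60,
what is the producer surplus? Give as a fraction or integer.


Minimum supply price (at Q=0): P_min = 25
Quantity supplied at P* = 60:
Q* = (60 - 25)/2 = 35/2
PS = (1/2) * Q* * (P* - P_min)
PS = (1/2) * 35/2 * (60 - 25)
PS = (1/2) * 35/2 * 35 = 1225/4

1225/4


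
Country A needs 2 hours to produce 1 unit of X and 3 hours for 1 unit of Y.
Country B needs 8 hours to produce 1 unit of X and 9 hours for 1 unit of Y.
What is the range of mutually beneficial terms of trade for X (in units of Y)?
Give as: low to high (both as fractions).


Opportunity cost of X for Country A = hours_X / hours_Y = 2/3 = 2/3 units of Y
Opportunity cost of X for Country B = hours_X / hours_Y = 8/9 = 8/9 units of Y
Terms of trade must be between the two opportunity costs.
Range: 2/3 to 8/9

2/3 to 8/9


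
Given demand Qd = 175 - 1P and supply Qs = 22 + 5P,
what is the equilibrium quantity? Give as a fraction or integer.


First find equilibrium price:
175 - 1P = 22 + 5P
P* = 153/6 = 51/2
Then substitute into demand:
Q* = 175 - 1 * 51/2 = 299/2

299/2


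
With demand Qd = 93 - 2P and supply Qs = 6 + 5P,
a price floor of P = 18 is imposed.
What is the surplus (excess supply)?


At P = 18:
Qd = 93 - 2*18 = 57
Qs = 6 + 5*18 = 96
Surplus = Qs - Qd = 96 - 57 = 39

39


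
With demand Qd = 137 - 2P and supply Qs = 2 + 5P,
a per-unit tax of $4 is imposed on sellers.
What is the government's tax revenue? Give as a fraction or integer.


With tax on sellers, new supply: Qs' = 2 + 5(P - 4)
= 5P - 18
New equilibrium quantity:
Q_new = 649/7
Tax revenue = tax * Q_new = 4 * 649/7 = 2596/7

2596/7


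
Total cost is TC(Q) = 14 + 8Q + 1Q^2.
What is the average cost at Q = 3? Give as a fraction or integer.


TC(3) = 14 + 8*3 + 1*3^2
TC(3) = 14 + 24 + 9 = 47
AC = TC/Q = 47/3 = 47/3

47/3


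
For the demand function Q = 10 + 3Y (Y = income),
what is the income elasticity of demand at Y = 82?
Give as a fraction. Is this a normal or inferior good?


dQ/dY = 3
At Y = 82: Q = 10 + 3*82 = 256
Ey = (dQ/dY)(Y/Q) = 3 * 82 / 256 = 123/128
Since Ey > 0, this is a normal good.

123/128 (normal good)


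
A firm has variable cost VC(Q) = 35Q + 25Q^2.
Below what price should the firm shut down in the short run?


AVC(Q) = VC(Q)/Q = 35 + 25Q
AVC is increasing in Q, so minimum AVC is at Q -> 0+.
Min AVC = 35
The firm should shut down if P < 35.

35


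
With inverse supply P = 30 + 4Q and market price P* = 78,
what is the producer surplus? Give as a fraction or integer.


Minimum supply price (at Q=0): P_min = 30
Quantity supplied at P* = 78:
Q* = (78 - 30)/4 = 12
PS = (1/2) * Q* * (P* - P_min)
PS = (1/2) * 12 * (78 - 30)
PS = (1/2) * 12 * 48 = 288

288


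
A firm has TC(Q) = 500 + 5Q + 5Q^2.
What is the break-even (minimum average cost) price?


AC(Q) = 500/Q + 5 + 5Q
To minimize: dAC/dQ = -500/Q^2 + 5 = 0
Q^2 = 500/5 = 100
Q* = 10
Min AC = 500/10 + 5 + 5*10
Min AC = 50 + 5 + 50 = 105

105


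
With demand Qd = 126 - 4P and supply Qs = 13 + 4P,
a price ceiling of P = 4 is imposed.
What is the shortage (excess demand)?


At P = 4:
Qd = 126 - 4*4 = 110
Qs = 13 + 4*4 = 29
Shortage = Qd - Qs = 110 - 29 = 81

81


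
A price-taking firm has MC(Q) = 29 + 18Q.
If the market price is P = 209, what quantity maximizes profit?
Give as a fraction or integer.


In perfect competition, profit is maximized where P = MC.
209 = 29 + 18Q
180 = 18Q
Q* = 180/18 = 10

10


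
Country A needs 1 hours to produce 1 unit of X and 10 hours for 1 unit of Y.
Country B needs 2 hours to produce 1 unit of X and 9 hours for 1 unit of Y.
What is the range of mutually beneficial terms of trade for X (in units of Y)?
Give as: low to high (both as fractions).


Opportunity cost of X for Country A = hours_X / hours_Y = 1/10 = 1/10 units of Y
Opportunity cost of X for Country B = hours_X / hours_Y = 2/9 = 2/9 units of Y
Terms of trade must be between the two opportunity costs.
Range: 1/10 to 2/9

1/10 to 2/9


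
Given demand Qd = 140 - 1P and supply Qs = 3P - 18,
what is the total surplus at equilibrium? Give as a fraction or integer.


Find equilibrium: 140 - 1P = 3P - 18
140 + 18 = 4P
P* = 158/4 = 79/2
Q* = 3*79/2 - 18 = 201/2
Inverse demand: P = 140 - Q/1, so P_max = 140
Inverse supply: P = 6 + Q/3, so P_min = 6
CS = (1/2) * 201/2 * (140 - 79/2) = 40401/8
PS = (1/2) * 201/2 * (79/2 - 6) = 13467/8
TS = CS + PS = 40401/8 + 13467/8 = 13467/2

13467/2


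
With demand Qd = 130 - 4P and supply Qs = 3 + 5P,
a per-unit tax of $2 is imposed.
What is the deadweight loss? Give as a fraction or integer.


Pre-tax equilibrium quantity: Q* = 662/9
Post-tax equilibrium quantity: Q_tax = 622/9
Reduction in quantity: Q* - Q_tax = 40/9
DWL = (1/2) * tax * (Q* - Q_tax)
DWL = (1/2) * 2 * 40/9 = 40/9

40/9


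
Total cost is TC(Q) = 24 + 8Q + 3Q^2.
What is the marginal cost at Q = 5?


MC = dTC/dQ = 8 + 2*3*Q
At Q = 5:
MC = 8 + 6*5
MC = 8 + 30 = 38

38


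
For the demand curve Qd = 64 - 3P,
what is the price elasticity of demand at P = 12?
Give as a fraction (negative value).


dQ/dP = -3
At P = 12: Q = 64 - 3*12 = 28
E = (dQ/dP)(P/Q) = (-3)(12/28) = -9/7

-9/7


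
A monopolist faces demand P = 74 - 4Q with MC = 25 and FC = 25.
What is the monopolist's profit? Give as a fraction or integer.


MR = MC: 74 - 8Q = 25
Q* = 49/8
P* = 74 - 4*49/8 = 99/2
Profit = (P* - MC)*Q* - FC
= (99/2 - 25)*49/8 - 25
= 49/2*49/8 - 25
= 2401/16 - 25 = 2001/16

2001/16


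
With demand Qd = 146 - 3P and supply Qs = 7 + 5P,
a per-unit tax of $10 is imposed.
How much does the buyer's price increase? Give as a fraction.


With a per-unit tax, the buyer's price increase depends on relative slopes.
Supply slope: d = 5, Demand slope: b = 3
Buyer's price increase = d * tax / (b + d)
= 5 * 10 / (3 + 5)
= 50 / 8 = 25/4

25/4


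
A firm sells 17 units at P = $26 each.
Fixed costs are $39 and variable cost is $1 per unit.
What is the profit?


Total Revenue = P * Q = 26 * 17 = $442
Total Cost = FC + VC*Q = 39 + 1*17 = $56
Profit = TR - TC = 442 - 56 = $386

$386
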